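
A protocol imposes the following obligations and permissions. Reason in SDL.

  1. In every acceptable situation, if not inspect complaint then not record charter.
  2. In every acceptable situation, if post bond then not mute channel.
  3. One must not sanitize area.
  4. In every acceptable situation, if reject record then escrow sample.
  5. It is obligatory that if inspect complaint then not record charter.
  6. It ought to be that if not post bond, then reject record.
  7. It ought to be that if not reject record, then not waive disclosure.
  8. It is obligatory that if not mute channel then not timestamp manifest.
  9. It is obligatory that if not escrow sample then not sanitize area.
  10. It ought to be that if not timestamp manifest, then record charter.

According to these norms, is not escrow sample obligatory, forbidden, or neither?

By case analysis on ¬inspect_complaint: premise 1 gives O(¬inspect_complaint → ¬record_charter) and premise 5 gives O(inspect_complaint → ¬record_charter), so O(¬record_charter) either way.
Premise 10 is O(¬timestamp_manifest → record_charter); contrapositively O(¬record_charter → timestamp_manifest). Since O(¬record_charter) holds, K gives O(timestamp_manifest).
The contrapositive of premise 8 (O(¬mute_channel → ¬timestamp_manifest)) is O(timestamp_manifest → mute_channel), and O(timestamp_manifest) is already established, so O(mute_channel).
The contrapositive of premise 2 (O(post_bond → ¬mute_channel)) is O(mute_channel → ¬post_bond), and O(mute_channel) is already established, so O(¬post_bond).
With premise 6, O(¬post_bond → reject_record), the K-axiom yields O(reject_record).
Applying K to premise 4 (O(reject_record → escrow_sample)) and O(reject_record) yields O(escrow_sample).
Premises 3, 7, 9 do not contribute to this derivation.
Thus O(escrow_sample), which is F(¬escrow_sample): ¬escrow_sample is forbidden.

Forbidden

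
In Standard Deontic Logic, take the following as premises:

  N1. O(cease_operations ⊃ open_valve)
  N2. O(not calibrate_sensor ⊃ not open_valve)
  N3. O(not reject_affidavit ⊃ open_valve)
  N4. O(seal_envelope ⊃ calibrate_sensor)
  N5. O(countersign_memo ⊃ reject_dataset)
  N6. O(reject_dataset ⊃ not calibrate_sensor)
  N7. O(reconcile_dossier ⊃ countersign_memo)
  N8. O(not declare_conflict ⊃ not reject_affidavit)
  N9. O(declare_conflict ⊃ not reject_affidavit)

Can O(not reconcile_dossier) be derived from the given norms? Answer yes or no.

By case analysis on not declare_conflict: premise 8 gives O(not declare_conflict ⊃ not reject_affidavit) and premise 9 gives O(declare_conflict ⊃ not reject_affidavit), so O(not reject_affidavit) either way.
Applying K to premise 3 (O(not reject_affidavit ⊃ open_valve)) and O(not reject_affidavit) yields O(open_valve).
The contrapositive of premise 2 (O(not calibrate_sensor ⊃ not open_valve)) is O(open_valve ⊃ calibrate_sensor), and O(open_valve) is already established, so O(calibrate_sensor).
Premise 6 is O(reject_dataset ⊃ not calibrate_sensor); contrapositively O(calibrate_sensor ⊃ not reject_dataset). Since O(calibrate_sensor) holds, K gives O(not reject_dataset).
Premise 5, O(countersign_memo ⊃ reject_dataset), contraposes to O(not reject_dataset ⊃ not countersign_memo); with O(not reject_dataset) we get O(not countersign_memo).
Premise 7, O(reconcile_dossier ⊃ countersign_memo), contraposes to O(not countersign_memo ⊃ not reconcile_dossier); with O(not countersign_memo) we get O(not reconcile_dossier).
Premises 1, 4 do not contribute to this derivation.
So O(not reconcile_dossier) follows.

Yes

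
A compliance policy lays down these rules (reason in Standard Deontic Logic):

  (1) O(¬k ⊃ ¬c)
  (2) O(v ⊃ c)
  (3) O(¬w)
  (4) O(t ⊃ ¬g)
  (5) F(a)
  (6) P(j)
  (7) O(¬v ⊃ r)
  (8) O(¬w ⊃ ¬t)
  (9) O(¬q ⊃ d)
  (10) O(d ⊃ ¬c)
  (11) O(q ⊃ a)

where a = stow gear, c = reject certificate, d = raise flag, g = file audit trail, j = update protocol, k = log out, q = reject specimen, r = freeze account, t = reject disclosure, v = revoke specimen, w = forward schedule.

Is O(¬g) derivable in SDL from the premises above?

Premise 4 is O(t ⊃ ¬g), but O(t) is not derivable from the premises, so it does not yield O(¬g).
No other premise forces O(¬g). An ideal world satisfying every premise can still have ¬g false, so O(¬g) is not derivable.

No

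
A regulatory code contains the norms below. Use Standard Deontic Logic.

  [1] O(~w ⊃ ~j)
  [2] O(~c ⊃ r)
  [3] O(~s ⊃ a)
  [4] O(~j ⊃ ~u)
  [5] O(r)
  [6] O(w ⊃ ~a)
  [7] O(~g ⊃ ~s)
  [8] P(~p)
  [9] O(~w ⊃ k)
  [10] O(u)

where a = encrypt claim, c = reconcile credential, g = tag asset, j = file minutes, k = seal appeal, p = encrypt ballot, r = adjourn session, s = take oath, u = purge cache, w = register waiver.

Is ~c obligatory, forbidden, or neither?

Premise 2 is O(~c ⊃ r); even if O(r) held, inferring O(~c) would be affirming the consequent — invalid.
No premise or chain of K-axiom applications forces O(~c), and none forces O(c). So ~c is neither obligatory nor forbidden under these norms.

Neither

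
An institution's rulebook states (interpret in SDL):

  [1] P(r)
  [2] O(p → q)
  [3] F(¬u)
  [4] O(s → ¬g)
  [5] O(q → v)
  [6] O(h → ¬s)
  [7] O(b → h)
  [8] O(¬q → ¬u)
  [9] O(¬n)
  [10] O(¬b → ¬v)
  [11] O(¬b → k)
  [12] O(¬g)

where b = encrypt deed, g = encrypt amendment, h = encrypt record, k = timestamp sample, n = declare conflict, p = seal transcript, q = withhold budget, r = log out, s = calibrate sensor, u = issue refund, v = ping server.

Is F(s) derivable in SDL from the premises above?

Yes

Premise 3 is F(¬u), i.e. O(u).
Premise 8, O(¬q → ¬u), contraposes to O(u → q); with O(u) we get O(q).
Applying K to premise 5 (O(q → v)) and O(q) yields O(v).
The contrapositive of premise 10 (O(¬b → ¬v)) is O(v → b), and O(v) is already established, so O(b).
With premise 7, O(b → h), the K-axiom yields O(h).
Applying K to premise 6 (O(h → ¬s)) and O(h) yields O(¬s).
Premises 1, 2, 4, 9, 11, 12 do not contribute to this derivation.
So O(¬s) holds, i.e. F(s). The claim follows.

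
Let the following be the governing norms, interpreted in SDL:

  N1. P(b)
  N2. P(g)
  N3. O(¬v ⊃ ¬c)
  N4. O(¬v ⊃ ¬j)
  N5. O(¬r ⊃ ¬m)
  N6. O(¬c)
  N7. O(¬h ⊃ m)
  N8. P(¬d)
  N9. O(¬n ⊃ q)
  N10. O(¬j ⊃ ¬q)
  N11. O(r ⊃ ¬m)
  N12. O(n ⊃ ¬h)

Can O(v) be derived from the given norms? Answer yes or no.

Premises 5 and 11 are O(¬r ⊃ ¬m) and O(r ⊃ ¬m); every ideal world satisfies ¬r or r, so in either case ¬m holds — hence O(¬m).
Premise 7, O(¬h ⊃ m), contraposes to O(¬m ⊃ h); with O(¬m) we get O(h).
Premise 12, O(n ⊃ ¬h), contraposes to O(h ⊃ ¬n); with O(h) we get O(¬n).
Premise 9 is O(¬n ⊃ q); since O(¬n), deontic closure gives O(q).
Premise 10 is O(¬j ⊃ ¬q); contrapositively O(q ⊃ j). Since O(q) holds, K gives O(j).
Premise 4, O(¬v ⊃ ¬j), contraposes to O(j ⊃ v); with O(j) we get O(v).
Premises 1, 2, 3, 6, 8 do not contribute to this derivation.
So O(v) follows.

Yes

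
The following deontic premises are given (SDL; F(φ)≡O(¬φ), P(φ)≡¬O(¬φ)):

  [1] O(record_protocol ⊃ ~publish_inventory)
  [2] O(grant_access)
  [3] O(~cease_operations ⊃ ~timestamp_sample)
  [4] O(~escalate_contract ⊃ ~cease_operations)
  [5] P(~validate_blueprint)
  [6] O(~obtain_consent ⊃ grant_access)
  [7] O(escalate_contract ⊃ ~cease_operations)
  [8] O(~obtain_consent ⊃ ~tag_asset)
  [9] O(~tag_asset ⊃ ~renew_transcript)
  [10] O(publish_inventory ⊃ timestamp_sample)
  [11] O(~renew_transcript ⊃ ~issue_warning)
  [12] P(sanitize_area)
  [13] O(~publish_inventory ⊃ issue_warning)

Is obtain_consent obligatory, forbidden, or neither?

By case analysis on ~escalate_contract: premise 4 gives O(~escalate_contract ⊃ ~cease_operations) and premise 7 gives O(escalate_contract ⊃ ~cease_operations), so O(~cease_operations) either way.
Applying K to premise 3 (O(~cease_operations ⊃ ~timestamp_sample)) and O(~cease_operations) yields O(~timestamp_sample).
The contrapositive of premise 10 (O(publish_inventory ⊃ timestamp_sample)) is O(~timestamp_sample ⊃ ~publish_inventory), and O(~timestamp_sample) is already established, so O(~publish_inventory).
Applying K to premise 13 (O(~publish_inventory ⊃ issue_warning)) and O(~publish_inventory) yields O(issue_warning).
Premise 11 is O(~renew_transcript ⊃ ~issue_warning); contrapositively O(issue_warning ⊃ renew_transcript). Since O(issue_warning) holds, K gives O(renew_transcript).
Premise 9, O(~tag_asset ⊃ ~renew_transcript), contraposes to O(renew_transcript ⊃ tag_asset); with O(renew_transcript) we get O(tag_asset).
The contrapositive of premise 8 (O(~obtain_consent ⊃ ~tag_asset)) is O(tag_asset ⊃ obtain_consent), and O(tag_asset) is already established, so O(obtain_consent).
Premises 1, 2, 5, 6, 12 do not contribute to this derivation.
Hence obtain_consent is obligatory.

Obligatory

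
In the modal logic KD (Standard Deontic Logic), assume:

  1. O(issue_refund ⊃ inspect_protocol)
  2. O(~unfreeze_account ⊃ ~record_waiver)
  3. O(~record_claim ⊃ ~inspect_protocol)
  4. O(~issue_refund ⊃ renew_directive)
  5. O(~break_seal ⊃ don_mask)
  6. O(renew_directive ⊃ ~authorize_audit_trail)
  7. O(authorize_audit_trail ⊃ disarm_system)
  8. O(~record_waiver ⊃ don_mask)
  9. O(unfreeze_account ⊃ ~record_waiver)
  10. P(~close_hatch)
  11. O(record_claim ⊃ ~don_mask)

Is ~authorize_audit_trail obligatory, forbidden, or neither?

Obligatory

By case analysis on unfreeze_account: premise 9 gives O(unfreeze_account ⊃ ~record_waiver) and premise 2 gives O(~unfreeze_account ⊃ ~record_waiver), so O(~record_waiver) either way.
With premise 8, O(~record_waiver ⊃ don_mask), the K-axiom yields O(don_mask).
Premise 11 is O(record_claim ⊃ ~don_mask); contrapositively O(don_mask ⊃ ~record_claim). Since O(don_mask) holds, K gives O(~record_claim).
From O(~record_claim) and premise 3, O(~record_claim ⊃ ~inspect_protocol), we obtain O(~inspect_protocol).
Premise 1, O(issue_refund ⊃ inspect_protocol), contraposes to O(~inspect_protocol ⊃ ~issue_refund); with O(~inspect_protocol) we get O(~issue_refund).
From O(~issue_refund) and premise 4, O(~issue_refund ⊃ renew_directive), we obtain O(renew_directive).
Applying K to premise 6 (O(renew_directive ⊃ ~authorize_audit_trail)) and O(renew_directive) yields O(~authorize_audit_trail).
Premises 5, 7, 10 do not contribute to this derivation.
Hence ~authorize_audit_trail is obligatory.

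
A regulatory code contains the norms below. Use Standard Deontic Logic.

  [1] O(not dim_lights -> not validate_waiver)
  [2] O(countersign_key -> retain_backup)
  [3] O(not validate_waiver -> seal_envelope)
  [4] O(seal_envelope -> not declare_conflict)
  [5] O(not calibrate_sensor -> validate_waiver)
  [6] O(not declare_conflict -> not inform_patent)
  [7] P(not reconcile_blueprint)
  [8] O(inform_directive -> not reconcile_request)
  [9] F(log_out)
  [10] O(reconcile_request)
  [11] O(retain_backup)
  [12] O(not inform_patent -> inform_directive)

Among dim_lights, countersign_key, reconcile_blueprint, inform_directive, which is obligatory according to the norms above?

Premise 10 states O(reconcile_request) outright.
Premise 8 is O(inform_directive -> not reconcile_request); contrapositively O(reconcile_request -> not inform_directive). Since O(reconcile_request) holds, K gives O(not inform_directive).
Premise 12, O(not inform_patent -> inform_directive), contraposes to O(not inform_directive -> inform_patent); with O(not inform_directive) we get O(inform_patent).
The contrapositive of premise 6 (O(not declare_conflict -> not inform_patent)) is O(inform_patent -> declare_conflict), and O(inform_patent) is already established, so O(declare_conflict).
The contrapositive of premise 4 (O(seal_envelope -> not declare_conflict)) is O(declare_conflict -> not seal_envelope), and O(declare_conflict) is already established, so O(not seal_envelope).
The contrapositive of premise 3 (O(not validate_waiver -> seal_envelope)) is O(not seal_envelope -> validate_waiver), and O(not seal_envelope) is already established, so O(validate_waiver).
Premise 1, O(not dim_lights -> not validate_waiver), contraposes to O(validate_waiver -> dim_lights); with O(validate_waiver) we get O(dim_lights).
So O(dim_lights) holds — dim_lights is obligatory. None of the other listed options is made obligatory by any chain of premises.

dim_lights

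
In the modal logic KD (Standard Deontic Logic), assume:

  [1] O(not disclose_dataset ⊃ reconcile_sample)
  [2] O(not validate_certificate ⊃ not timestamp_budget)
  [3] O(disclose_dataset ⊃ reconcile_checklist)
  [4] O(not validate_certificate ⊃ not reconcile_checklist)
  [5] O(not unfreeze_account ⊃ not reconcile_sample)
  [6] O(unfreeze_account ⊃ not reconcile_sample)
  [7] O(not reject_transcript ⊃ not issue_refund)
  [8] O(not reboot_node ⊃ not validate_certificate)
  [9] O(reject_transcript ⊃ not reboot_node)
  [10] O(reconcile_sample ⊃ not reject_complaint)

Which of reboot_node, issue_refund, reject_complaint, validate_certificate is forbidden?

Premises 6 and 5 cover both cases: O(unfreeze_account ⊃ not reconcile_sample) and O(not unfreeze_account ⊃ not reconcile_sample). Since unfreeze_account ∨ not unfreeze_account is a tautology, O(not reconcile_sample) follows.
The contrapositive of premise 1 (O(not disclose_dataset ⊃ reconcile_sample)) is O(not reconcile_sample ⊃ disclose_dataset), and O(not reconcile_sample) is already established, so O(disclose_dataset).
Applying K to premise 3 (O(disclose_dataset ⊃ reconcile_checklist)) and O(disclose_dataset) yields O(reconcile_checklist).
Premise 4 is O(not validate_certificate ⊃ not reconcile_checklist); contrapositively O(reconcile_checklist ⊃ validate_certificate). Since O(reconcile_checklist) holds, K gives O(validate_certificate).
Premise 8, O(not reboot_node ⊃ not validate_certificate), contraposes to O(validate_certificate ⊃ reboot_node); with O(validate_certificate) we get O(reboot_node).
The contrapositive of premise 9 (O(reject_transcript ⊃ not reboot_node)) is O(reboot_node ⊃ not reject_transcript), and O(reboot_node) is already established, so O(not reject_transcript).
From O(not reject_transcript) and premise 7, O(not reject_transcript ⊃ not issue_refund), we obtain O(not issue_refund).
So O(not issue_refund) holds, i.e. issue_refund is forbidden. None of the other listed options is forbidden under the premises.

issue_refund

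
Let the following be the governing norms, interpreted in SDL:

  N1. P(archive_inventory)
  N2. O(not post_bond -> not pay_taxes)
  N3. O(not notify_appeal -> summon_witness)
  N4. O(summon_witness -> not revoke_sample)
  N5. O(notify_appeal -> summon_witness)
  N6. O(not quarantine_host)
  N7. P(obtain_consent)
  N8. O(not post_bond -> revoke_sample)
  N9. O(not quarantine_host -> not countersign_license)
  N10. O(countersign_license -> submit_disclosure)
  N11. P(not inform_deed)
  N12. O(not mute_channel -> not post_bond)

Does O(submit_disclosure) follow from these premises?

Premise 10 is O(countersign_license -> submit_disclosure), but O(countersign_license) is not derivable from the premises, so it does not yield O(submit_disclosure).
No other premise forces O(submit_disclosure). An ideal world satisfying every premise can still have submit_disclosure false, so O(submit_disclosure) is not derivable.

No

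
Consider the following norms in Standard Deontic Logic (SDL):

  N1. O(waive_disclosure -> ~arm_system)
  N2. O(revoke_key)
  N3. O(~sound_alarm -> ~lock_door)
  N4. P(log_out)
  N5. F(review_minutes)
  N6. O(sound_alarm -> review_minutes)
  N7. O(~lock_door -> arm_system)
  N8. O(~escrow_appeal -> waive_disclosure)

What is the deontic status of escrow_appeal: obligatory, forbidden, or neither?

Obligatory

Premise 5, F(review_minutes), is equivalent to O(~review_minutes).
Premise 6 is O(sound_alarm -> review_minutes); contrapositively O(~review_minutes -> ~sound_alarm). Since O(~review_minutes) holds, K gives O(~sound_alarm).
Premise 3 is O(~sound_alarm -> ~lock_door); since O(~sound_alarm), deontic closure gives O(~lock_door).
Applying K to premise 7 (O(~lock_door -> arm_system)) and O(~lock_door) yields O(arm_system).
Premise 1, O(waive_disclosure -> ~arm_system), contraposes to O(arm_system -> ~waive_disclosure); with O(arm_system) we get O(~waive_disclosure).
Premise 8, O(~escrow_appeal -> waive_disclosure), contraposes to O(~waive_disclosure -> escrow_appeal); with O(~waive_disclosure) we get O(escrow_appeal).
Premises 2, 4 do not contribute to this derivation.
Hence escrow_appeal is obligatory.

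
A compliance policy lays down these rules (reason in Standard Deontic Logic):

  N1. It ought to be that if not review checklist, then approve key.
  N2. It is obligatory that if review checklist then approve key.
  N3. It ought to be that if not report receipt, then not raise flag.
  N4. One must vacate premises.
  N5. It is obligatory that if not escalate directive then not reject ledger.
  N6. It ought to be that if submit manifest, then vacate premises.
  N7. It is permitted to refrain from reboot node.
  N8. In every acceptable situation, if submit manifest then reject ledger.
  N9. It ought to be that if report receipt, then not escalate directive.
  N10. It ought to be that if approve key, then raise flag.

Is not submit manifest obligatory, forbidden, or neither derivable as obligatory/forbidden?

By case analysis on ¬review_checklist: premise 1 gives O(¬review_checklist → approve_key) and premise 2 gives O(review_checklist → approve_key), so O(approve_key) either way.
From O(approve_key) and premise 10, O(approve_key → raise_flag), we obtain O(raise_flag).
Premise 3, O(¬report_receipt → ¬raise_flag), contraposes to O(raise_flag → report_receipt); with O(raise_flag) we get O(report_receipt).
Premise 9 is O(report_receipt → ¬escalate_directive); since O(report_receipt), deontic closure gives O(¬escalate_directive).
Applying K to premise 5 (O(¬escalate_directive → ¬reject_ledger)) and O(¬escalate_directive) yields O(¬reject_ledger).
Premise 8, O(submit_manifest → reject_ledger), contraposes to O(¬reject_ledger → ¬submit_manifest); with O(¬reject_ledger) we get O(¬submit_manifest).
Premises 4, 6, 7 do not contribute to this derivation.
Hence ¬submit_manifest is obligatory.

Obligatory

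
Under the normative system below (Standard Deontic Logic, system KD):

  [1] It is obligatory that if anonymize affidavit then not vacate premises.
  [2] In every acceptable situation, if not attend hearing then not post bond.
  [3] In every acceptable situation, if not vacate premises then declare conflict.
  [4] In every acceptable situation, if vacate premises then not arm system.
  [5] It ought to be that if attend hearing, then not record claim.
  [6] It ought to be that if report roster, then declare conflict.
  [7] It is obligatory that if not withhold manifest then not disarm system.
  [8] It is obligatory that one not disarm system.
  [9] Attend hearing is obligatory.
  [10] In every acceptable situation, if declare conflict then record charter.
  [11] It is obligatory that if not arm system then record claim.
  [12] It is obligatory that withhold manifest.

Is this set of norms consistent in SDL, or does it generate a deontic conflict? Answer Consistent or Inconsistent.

Premise 7 is O(¬withhold_manifest → ¬disarm_system); even if O(¬disarm_system) held, inferring O(¬withhold_manifest) would be affirming the consequent — invalid.
So O(¬withhold_manifest) is not derivable, and the apparent clash with O(withhold_manifest) does not arise.
A world satisfying every obligation exists (e.g. anonymize_affidavit=false, arm_system=true, attend_hearing=true, declare_conflict=true, disarm_system=false, post_bond=false, record_charter=true, record_claim=false, report_roster=false, vacate_premises=false, withhold_manifest=true); no atom is both obligatory and forbidden, so the set is consistent.

Consistent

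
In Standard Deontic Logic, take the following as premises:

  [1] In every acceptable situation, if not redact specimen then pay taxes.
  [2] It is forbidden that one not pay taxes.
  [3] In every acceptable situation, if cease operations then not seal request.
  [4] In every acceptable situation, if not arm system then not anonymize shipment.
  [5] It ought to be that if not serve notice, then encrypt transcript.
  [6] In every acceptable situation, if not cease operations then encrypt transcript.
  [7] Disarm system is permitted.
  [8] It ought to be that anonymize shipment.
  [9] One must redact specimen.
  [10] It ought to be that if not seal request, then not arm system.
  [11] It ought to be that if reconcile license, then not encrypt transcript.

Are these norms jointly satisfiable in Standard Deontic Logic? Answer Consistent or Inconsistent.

Consistent

Premise 1 is O(¬redact_specimen → pay_taxes); even if O(pay_taxes) held, inferring O(¬redact_specimen) would be affirming the consequent — invalid.
So O(¬redact_specimen) is not derivable, and the apparent clash with O(redact_specimen) does not arise.
A world satisfying every obligation exists (e.g. anonymize_shipment=true, arm_system=true, cease_operations=false, disarm_system=false, encrypt_transcript=true, pay_taxes=true, reconcile_license=false, redact_specimen=true, seal_request=true, serve_notice=false); no atom is both obligatory and forbidden, so the set is consistent.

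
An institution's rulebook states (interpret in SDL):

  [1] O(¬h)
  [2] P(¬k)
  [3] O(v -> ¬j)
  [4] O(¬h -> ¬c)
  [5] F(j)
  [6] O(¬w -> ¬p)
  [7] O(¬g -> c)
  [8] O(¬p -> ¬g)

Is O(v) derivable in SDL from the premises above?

Premise 3 is O(v -> ¬j); even if O(¬j) held, inferring O(v) would be affirming the consequent — invalid.
No other premise forces O(v). An ideal world satisfying every premise can still have v false, so O(v) is not derivable.

No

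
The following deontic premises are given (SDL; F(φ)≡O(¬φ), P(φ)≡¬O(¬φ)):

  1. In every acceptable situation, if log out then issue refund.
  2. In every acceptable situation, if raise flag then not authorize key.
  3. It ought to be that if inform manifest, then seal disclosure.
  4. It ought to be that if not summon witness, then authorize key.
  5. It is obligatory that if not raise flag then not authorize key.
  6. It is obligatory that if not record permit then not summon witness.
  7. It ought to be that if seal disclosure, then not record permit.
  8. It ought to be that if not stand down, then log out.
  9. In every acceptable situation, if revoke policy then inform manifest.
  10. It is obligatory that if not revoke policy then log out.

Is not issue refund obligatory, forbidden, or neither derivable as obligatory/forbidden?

Premises 2 and 5 are O(raise_flag → ¬authorize_key) and O(¬raise_flag → ¬authorize_key); every ideal world satisfies raise_flag or ¬raise_flag, so in either case ¬authorize_key holds — hence O(¬authorize_key).
Premise 4 is O(¬summon_witness → authorize_key); contrapositively O(¬authorize_key → summon_witness). Since O(¬authorize_key) holds, K gives O(summon_witness).
Premise 6, O(¬record_permit → ¬summon_witness), contraposes to O(summon_witness → record_permit); with O(summon_witness) we get O(record_permit).
The contrapositive of premise 7 (O(seal_disclosure → ¬record_permit)) is O(record_permit → ¬seal_disclosure), and O(record_permit) is already established, so O(¬seal_disclosure).
Premise 3 is O(inform_manifest → seal_disclosure); contrapositively O(¬seal_disclosure → ¬inform_manifest). Since O(¬seal_disclosure) holds, K gives O(¬inform_manifest).
Premise 9 is O(revoke_policy → inform_manifest); contrapositively O(¬inform_manifest → ¬revoke_policy). Since O(¬inform_manifest) holds, K gives O(¬revoke_policy).
From O(¬revoke_policy) and premise 10, O(¬revoke_policy → log_out), we obtain O(log_out).
Applying K to premise 1 (O(log_out → issue_refund)) and O(log_out) yields O(issue_refund).
Premise 8 does not contribute to this derivation.
Thus O(issue_refund), which is F(¬issue_refund): ¬issue_refund is forbidden.

Forbidden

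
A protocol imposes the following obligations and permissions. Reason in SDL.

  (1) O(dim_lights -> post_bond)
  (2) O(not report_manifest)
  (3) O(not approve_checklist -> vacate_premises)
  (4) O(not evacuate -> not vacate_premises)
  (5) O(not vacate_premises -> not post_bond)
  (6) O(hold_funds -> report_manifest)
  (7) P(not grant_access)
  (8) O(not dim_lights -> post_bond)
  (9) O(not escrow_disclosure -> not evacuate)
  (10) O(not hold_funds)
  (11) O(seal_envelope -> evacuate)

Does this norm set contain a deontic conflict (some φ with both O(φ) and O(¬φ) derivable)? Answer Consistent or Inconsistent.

Consistent

Premise 6 is O(hold_funds -> report_manifest), but O(hold_funds) is not derivable from the premises, so it does not yield O(report_manifest).
So O(report_manifest) is not derivable, and the apparent clash with O(not report_manifest) does not arise.
A world satisfying every obligation exists (e.g. approve_checklist=false, dim_lights=false, escrow_disclosure=true, evacuate=true, grant_access=false, hold_funds=false, post_bond=true, report_manifest=false, seal_envelope=false, vacate_premises=true); no atom is both obligatory and forbidden, so the set is consistent.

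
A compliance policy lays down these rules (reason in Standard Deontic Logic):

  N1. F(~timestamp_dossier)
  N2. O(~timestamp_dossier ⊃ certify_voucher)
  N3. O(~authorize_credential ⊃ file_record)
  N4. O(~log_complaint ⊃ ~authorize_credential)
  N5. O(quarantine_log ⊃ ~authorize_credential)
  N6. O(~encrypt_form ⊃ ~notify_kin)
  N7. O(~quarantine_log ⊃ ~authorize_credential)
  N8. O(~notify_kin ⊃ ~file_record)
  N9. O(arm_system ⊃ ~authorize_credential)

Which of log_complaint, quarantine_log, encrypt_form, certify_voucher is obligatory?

encrypt_form

By case analysis on ~quarantine_log: premise 7 gives O(~quarantine_log ⊃ ~authorize_credential) and premise 5 gives O(quarantine_log ⊃ ~authorize_credential), so O(~authorize_credential) either way.
Applying K to premise 3 (O(~authorize_credential ⊃ file_record)) and O(~authorize_credential) yields O(file_record).
The contrapositive of premise 8 (O(~notify_kin ⊃ ~file_record)) is O(file_record ⊃ notify_kin), and O(file_record) is already established, so O(notify_kin).
Premise 6, O(~encrypt_form ⊃ ~notify_kin), contraposes to O(notify_kin ⊃ encrypt_form); with O(notify_kin) we get O(encrypt_form).
So O(encrypt_form) holds — encrypt_form is obligatory. None of the other listed options is made obligatory by any chain of premises.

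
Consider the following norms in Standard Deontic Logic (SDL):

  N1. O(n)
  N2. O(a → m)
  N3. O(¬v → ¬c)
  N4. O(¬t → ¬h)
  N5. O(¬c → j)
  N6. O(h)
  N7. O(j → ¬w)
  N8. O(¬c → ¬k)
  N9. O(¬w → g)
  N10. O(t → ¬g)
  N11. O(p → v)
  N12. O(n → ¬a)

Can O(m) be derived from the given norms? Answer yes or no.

No

Premise 2 is O(a → m), but O(a) is not derivable from the premises, so it does not yield O(m).
No other premise forces O(m). An ideal world satisfying every premise can still have m false, so O(m) is not derivable.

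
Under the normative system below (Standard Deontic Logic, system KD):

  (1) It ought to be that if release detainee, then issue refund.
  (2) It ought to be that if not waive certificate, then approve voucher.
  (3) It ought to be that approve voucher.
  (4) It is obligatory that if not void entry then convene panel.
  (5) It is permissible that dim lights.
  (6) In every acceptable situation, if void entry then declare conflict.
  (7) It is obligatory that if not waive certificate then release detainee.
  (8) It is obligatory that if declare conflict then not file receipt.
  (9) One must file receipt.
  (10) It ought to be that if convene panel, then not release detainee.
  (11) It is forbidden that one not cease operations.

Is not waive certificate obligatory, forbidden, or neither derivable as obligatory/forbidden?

Forbidden

Premise 9 states O(file_receipt) outright.
The contrapositive of premise 8 (O(declare_conflict → ¬file_receipt)) is O(file_receipt → ¬declare_conflict), and O(file_receipt) is already established, so O(¬declare_conflict).
The contrapositive of premise 6 (O(void_entry → declare_conflict)) is O(¬declare_conflict → ¬void_entry), and O(¬declare_conflict) is already established, so O(¬void_entry).
With premise 4, O(¬void_entry → convene_panel), the K-axiom yields O(convene_panel).
Premise 10 is O(convene_panel → ¬release_detainee); since O(convene_panel), deontic closure gives O(¬release_detainee).
The contrapositive of premise 7 (O(¬waive_certificate → release_detainee)) is O(¬release_detainee → waive_certificate), and O(¬release_detainee) is already established, so O(waive_certificate).
Premises 1, 2, 3, 5, 11 do not contribute to this derivation.
Thus O(waive_certificate), which is F(¬waive_certificate): ¬waive_certificate is forbidden.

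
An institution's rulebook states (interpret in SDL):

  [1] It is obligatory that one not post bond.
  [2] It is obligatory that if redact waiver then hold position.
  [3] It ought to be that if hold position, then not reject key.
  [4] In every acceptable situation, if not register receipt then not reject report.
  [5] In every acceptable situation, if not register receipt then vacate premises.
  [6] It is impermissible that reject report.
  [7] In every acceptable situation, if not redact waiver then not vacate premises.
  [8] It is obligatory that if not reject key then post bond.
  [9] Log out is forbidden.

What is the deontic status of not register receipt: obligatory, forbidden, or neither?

Premise 1 states O(¬post_bond) outright.
The contrapositive of premise 8 (O(¬reject_key → post_bond)) is O(¬post_bond → reject_key), and O(¬post_bond) is already established, so O(reject_key).
Premise 3, O(hold_position → ¬reject_key), contraposes to O(reject_key → ¬hold_position); with O(reject_key) we get O(¬hold_position).
Premise 2 is O(redact_waiver → hold_position); contrapositively O(¬hold_position → ¬redact_waiver). Since O(¬hold_position) holds, K gives O(¬redact_waiver).
With premise 7, O(¬redact_waiver → ¬vacate_premises), the K-axiom yields O(¬vacate_premises).
The contrapositive of premise 5 (O(¬register_receipt → vacate_premises)) is O(¬vacate_premises → register_receipt), and O(¬vacate_premises) is already established, so O(register_receipt).
Premises 4, 6, 9 do not contribute to this derivation.
Thus O(register_receipt), which is F(¬register_receipt): ¬register_receipt is forbidden.

Forbidden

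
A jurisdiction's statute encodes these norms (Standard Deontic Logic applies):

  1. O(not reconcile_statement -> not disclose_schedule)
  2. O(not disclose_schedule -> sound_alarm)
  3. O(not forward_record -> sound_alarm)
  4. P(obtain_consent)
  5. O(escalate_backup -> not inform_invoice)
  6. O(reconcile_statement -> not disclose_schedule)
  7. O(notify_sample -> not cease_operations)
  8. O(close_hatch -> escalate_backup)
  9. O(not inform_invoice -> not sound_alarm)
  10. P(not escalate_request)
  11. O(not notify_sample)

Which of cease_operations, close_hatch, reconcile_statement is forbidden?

close_hatch

By case analysis on not reconcile_statement: premise 1 gives O(not reconcile_statement -> not disclose_schedule) and premise 6 gives O(reconcile_statement -> not disclose_schedule), so O(not disclose_schedule) either way.
From O(not disclose_schedule) and premise 2, O(not disclose_schedule -> sound_alarm), we obtain O(sound_alarm).
The contrapositive of premise 9 (O(not inform_invoice -> not sound_alarm)) is O(sound_alarm -> inform_invoice), and O(sound_alarm) is already established, so O(inform_invoice).
The contrapositive of premise 5 (O(escalate_backup -> not inform_invoice)) is O(inform_invoice -> not escalate_backup), and O(inform_invoice) is already established, so O(not escalate_backup).
The contrapositive of premise 8 (O(close_hatch -> escalate_backup)) is O(not escalate_backup -> not close_hatch), and O(not escalate_backup) is already established, so O(not close_hatch).
So O(not close_hatch) holds, i.e. close_hatch is forbidden. None of the other listed options is forbidden under the premises.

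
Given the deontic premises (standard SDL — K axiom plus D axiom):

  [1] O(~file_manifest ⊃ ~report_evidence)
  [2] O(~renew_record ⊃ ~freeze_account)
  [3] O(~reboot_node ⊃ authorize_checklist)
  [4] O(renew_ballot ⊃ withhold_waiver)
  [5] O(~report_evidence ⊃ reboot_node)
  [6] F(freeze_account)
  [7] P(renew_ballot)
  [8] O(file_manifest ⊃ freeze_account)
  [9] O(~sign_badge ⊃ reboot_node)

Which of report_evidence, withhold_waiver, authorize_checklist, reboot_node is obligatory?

reboot_node

F(freeze_account) at premise 6 means O(~freeze_account).
The contrapositive of premise 8 (O(file_manifest ⊃ freeze_account)) is O(~freeze_account ⊃ ~file_manifest), and O(~freeze_account) is already established, so O(~file_manifest).
Applying K to premise 1 (O(~file_manifest ⊃ ~report_evidence)) and O(~file_manifest) yields O(~report_evidence).
From O(~report_evidence) and premise 5, O(~report_evidence ⊃ reboot_node), we obtain O(reboot_node).
So O(reboot_node) holds — reboot_node is obligatory. None of the other listed options is made obligatory by any chain of premises.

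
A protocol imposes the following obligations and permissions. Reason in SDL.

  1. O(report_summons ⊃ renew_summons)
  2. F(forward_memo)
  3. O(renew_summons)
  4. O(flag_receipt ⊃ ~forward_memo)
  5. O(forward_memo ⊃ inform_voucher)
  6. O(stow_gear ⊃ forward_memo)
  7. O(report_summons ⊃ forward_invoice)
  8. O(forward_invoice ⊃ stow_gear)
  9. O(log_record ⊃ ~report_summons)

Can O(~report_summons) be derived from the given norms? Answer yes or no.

Yes

F(forward_memo) at premise 2 means O(~forward_memo).
Premise 6 is O(stow_gear ⊃ forward_memo); contrapositively O(~forward_memo ⊃ ~stow_gear). Since O(~forward_memo) holds, K gives O(~stow_gear).
The contrapositive of premise 8 (O(forward_invoice ⊃ stow_gear)) is O(~stow_gear ⊃ ~forward_invoice), and O(~stow_gear) is already established, so O(~forward_invoice).
The contrapositive of premise 7 (O(report_summons ⊃ forward_invoice)) is O(~forward_invoice ⊃ ~report_summons), and O(~forward_invoice) is already established, so O(~report_summons).
Premises 1, 3, 4, 5, 9 do not contribute to this derivation.
So O(~report_summons) follows.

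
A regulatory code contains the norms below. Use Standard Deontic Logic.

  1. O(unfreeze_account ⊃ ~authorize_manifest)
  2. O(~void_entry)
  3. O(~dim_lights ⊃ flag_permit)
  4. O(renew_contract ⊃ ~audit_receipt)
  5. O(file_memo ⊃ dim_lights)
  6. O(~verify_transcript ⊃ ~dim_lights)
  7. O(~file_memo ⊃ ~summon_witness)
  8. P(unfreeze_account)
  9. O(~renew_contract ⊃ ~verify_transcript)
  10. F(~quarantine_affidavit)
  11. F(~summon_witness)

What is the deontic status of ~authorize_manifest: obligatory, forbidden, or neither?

Premise 1 is O(unfreeze_account ⊃ ~authorize_manifest), but O(unfreeze_account) is not derivable from the premises (the permission P(unfreeze_account) asserts only ~O(~unfreeze_account), not O(unfreeze_account)), so it does not yield O(~authorize_manifest).
No premise or chain of K-axiom applications forces O(~authorize_manifest), and none forces O(authorize_manifest). So ~authorize_manifest is neither obligatory nor forbidden under these norms.

Neither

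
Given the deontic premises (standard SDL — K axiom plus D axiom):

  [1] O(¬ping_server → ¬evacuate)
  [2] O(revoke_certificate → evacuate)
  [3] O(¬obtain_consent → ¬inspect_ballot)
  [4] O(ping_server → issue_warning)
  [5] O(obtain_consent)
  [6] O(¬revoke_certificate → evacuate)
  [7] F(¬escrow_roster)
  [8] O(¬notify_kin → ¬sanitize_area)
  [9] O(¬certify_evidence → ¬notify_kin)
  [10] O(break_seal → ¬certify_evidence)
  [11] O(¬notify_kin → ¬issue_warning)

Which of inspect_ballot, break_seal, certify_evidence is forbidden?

Premises 2 and 6 are O(revoke_certificate → evacuate) and O(¬revoke_certificate → evacuate); every ideal world satisfies revoke_certificate or ¬revoke_certificate, so in either case evacuate holds — hence O(evacuate).
Premise 1 is O(¬ping_server → ¬evacuate); contrapositively O(evacuate → ping_server). Since O(evacuate) holds, K gives O(ping_server).
From O(ping_server) and premise 4, O(ping_server → issue_warning), we obtain O(issue_warning).
Premise 11 is O(¬notify_kin → ¬issue_warning); contrapositively O(issue_warning → notify_kin). Since O(issue_warning) holds, K gives O(notify_kin).
Premise 9 is O(¬certify_evidence → ¬notify_kin); contrapositively O(notify_kin → certify_evidence). Since O(notify_kin) holds, K gives O(certify_evidence).
Premise 10, O(break_seal → ¬certify_evidence), contraposes to O(certify_evidence → ¬break_seal); with O(certify_evidence) we get O(¬break_seal).
So O(¬break_seal) holds, i.e. break_seal is forbidden. None of the other listed options is forbidden under the premises.

break_seal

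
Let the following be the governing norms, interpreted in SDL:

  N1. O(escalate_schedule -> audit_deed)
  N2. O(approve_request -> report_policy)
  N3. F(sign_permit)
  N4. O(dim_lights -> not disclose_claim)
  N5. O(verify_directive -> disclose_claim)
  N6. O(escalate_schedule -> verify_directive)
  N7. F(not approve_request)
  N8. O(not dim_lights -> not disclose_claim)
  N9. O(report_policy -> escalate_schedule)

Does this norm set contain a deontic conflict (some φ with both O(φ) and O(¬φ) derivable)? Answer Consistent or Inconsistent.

By case analysis on not dim_lights: premise 8 gives O(not dim_lights -> not disclose_claim) and premise 4 gives O(dim_lights -> not disclose_claim), so O(not disclose_claim) either way.
The contrapositive of premise 5 (O(verify_directive -> disclose_claim)) is O(not disclose_claim -> not verify_directive), and O(not disclose_claim) is already established, so O(not verify_directive).
Premise 6, O(escalate_schedule -> verify_directive), contraposes to O(not verify_directive -> not escalate_schedule); with O(not verify_directive) we get O(not escalate_schedule).
Premise 9 is O(report_policy -> escalate_schedule); contrapositively O(not escalate_schedule -> not report_policy). Since O(not escalate_schedule) holds, K gives O(not report_policy).
Premise 2, O(approve_request -> report_policy), contraposes to O(not report_policy -> not approve_request); with O(not report_policy) we get O(not approve_request).
Yet premise 7 is F(not approve_request), i.e. O(approve_request).
We now have both O(not approve_request) and O(approve_request) — approve_request is simultaneously obligatory and forbidden, violating the D-axiom.

Inconsistent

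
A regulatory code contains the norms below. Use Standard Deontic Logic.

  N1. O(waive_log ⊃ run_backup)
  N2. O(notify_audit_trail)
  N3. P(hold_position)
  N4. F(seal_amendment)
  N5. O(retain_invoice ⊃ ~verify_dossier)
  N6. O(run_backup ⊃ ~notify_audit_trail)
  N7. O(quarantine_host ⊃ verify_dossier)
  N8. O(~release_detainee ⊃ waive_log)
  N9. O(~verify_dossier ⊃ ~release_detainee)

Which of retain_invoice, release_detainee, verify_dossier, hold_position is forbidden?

retain_invoice

Premise 2 gives O(notify_audit_trail).
Premise 6 is O(run_backup ⊃ ~notify_audit_trail); contrapositively O(notify_audit_trail ⊃ ~run_backup). Since O(notify_audit_trail) holds, K gives O(~run_backup).
Premise 1, O(waive_log ⊃ run_backup), contraposes to O(~run_backup ⊃ ~waive_log); with O(~run_backup) we get O(~waive_log).
The contrapositive of premise 8 (O(~release_detainee ⊃ waive_log)) is O(~waive_log ⊃ release_detainee), and O(~waive_log) is already established, so O(release_detainee).
Premise 9, O(~verify_dossier ⊃ ~release_detainee), contraposes to O(release_detainee ⊃ verify_dossier); with O(release_detainee) we get O(verify_dossier).
The contrapositive of premise 5 (O(retain_invoice ⊃ ~verify_dossier)) is O(verify_dossier ⊃ ~retain_invoice), and O(verify_dossier) is already established, so O(~retain_invoice).
So O(~retain_invoice) holds, i.e. retain_invoice is forbidden. None of the other listed options is forbidden under the premises.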